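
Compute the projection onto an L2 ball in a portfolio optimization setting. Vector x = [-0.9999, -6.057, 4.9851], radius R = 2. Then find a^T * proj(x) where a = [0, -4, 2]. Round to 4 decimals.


Step 1: Compute ||x|| (intermediates to 6 decimals).
||x|| = sqrt((-0.9999)^2 + (-6.057)^2 + 4.9851^2) = 7.908114
Step 2: Project.
Since ||x|| > R, scale = R/||x|| = 2/7.908114 = 0.252905, proj(x) = scale * x
proj(x) = [-0.25288, -1.531846, 1.260757]
Step 3: Dot product.
a^T * proj(x) = 0*(-0.25288) - 4*(-1.531846) + 2*1.260757 = 8.6489


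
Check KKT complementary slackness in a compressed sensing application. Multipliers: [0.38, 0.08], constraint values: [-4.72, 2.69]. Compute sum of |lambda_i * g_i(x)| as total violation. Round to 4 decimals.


KKT complementary slackness check:
lambda_1 * g_1 = 0.38 * -4.72 = -1.7936
lambda_2 * g_2 = 0.08 * 2.69 = 0.2152
Total violation = 1.7936 + 0.2152 = 2.0088


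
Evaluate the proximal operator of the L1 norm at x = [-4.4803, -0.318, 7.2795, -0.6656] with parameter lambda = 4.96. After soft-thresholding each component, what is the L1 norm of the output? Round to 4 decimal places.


Soft-thresholding with lambda = 4.96:
prox(-4.4803) = sign(-4.4803)*max(|-4.4803| - 4.96, 0) = 0.0
prox(-0.318) = sign(-0.318)*max(|-0.318| - 4.96, 0) = 0.0
prox(7.2795) = sign(7.2795)*max(|7.2795| - 4.96, 0) = 2.3195
prox(-0.6656) = sign(-0.6656)*max(|-0.6656| - 4.96, 0) = 0.0
prox(x) = [0.0, 0.0, 2.3195, 0.0]
||prox(x)||_1 = 0.0 + 0.0 + 2.3195 + 0.0 = 2.3195


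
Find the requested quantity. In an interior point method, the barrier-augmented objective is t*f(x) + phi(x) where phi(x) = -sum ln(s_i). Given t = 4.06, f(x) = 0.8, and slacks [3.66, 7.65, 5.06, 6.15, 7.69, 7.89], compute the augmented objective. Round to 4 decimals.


Step 1: Compute log-barrier.
ln values: [1.2975, 2.0347, 1.6214, 1.8165, 2.0399, 2.0656]
phi = -(1.2975 + 2.0347 + 1.6214 + 1.8165 + 2.0399 + 2.0656) = -10.8755
Step 2: Compute augmented objective.
t*f(x) = 4.06*0.8 = 3.248
Total = 3.248 - 10.8755 = -7.6275


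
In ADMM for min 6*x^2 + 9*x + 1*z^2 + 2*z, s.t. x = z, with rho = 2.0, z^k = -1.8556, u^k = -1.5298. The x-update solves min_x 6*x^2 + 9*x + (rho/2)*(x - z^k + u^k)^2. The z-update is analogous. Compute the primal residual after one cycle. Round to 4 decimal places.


ADMM iteration with rho = 2.0, z^k = -1.8556, u^k = -1.5298
Step 1: x-update.
Minimize 6*x^2 + 9*x + (2.0/2)*(x + 1.8556 - 1.5298)^2
FOC: (2*6 + 2.0)*x = -9 + 2.0*(-1.8556 + 1.5298)
x^{k+1} = -0.6894
Step 2: z-update.
Minimize 1*z^2 + 2*z + (2.0/2)*(-0.6894 - z - 1.5298)^2
FOC: (2*1 + 2.0)*z = -2 + 2.0*(-0.6894 - 1.5298)
z^{k+1} = -1.6096
Step 3: u-update.
u^{k+1} = -1.5298 - 0.6894 + 1.6096 = -0.6096
Step 4: Primal residual = |-0.6894 + 1.6096| = 0.9202


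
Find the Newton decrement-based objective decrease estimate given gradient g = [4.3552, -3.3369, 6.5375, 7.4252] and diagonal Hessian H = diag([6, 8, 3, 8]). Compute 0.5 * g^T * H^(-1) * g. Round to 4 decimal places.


Step 1: H is diagonal, so H^(-1) * g = [0.7259, -0.4171, 2.1792, 0.9282].
Step 2: g^T H^(-1) g = sum_i g_i^2 / H_ii
  = (4.3552)^2/6 + (-3.3369)^2/8 + (6.5375)^2/3 + (7.4252)^2/8
  = 3.1613 + 1.3919 + 14.2463 + 6.8917 = 25.6912
Step 3: Objective decrease = 0.5 * g^T H^(-1) g = 12.8456


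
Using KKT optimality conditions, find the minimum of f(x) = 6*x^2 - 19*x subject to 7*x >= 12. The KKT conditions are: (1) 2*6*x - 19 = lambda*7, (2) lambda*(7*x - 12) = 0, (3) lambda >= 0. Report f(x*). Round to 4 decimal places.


Step 1: Try lambda = 0 (constraint inactive).
x_unc = 19/(2*6) = 1.5833
Check: 7*1.5833 = 11.0831 < 12 -- violated!
Step 2: Constraint must be active: 7*x = 12
x* = 12/7 = 1.7143 (rounded; the exact value 12/7 is used below)
lambda = (2*6*(12/7) - 19)/7 = 0.2245
Step 3: Compute optimal value.
f(x*) = 6*(12/7)^2 - 19*(12/7) = -14.9388


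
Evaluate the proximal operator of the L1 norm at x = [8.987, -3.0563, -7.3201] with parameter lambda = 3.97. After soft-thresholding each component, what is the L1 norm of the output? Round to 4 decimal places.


Soft-thresholding with lambda = 3.97:
prox(8.987) = sign(8.987)*max(|8.987| - 3.97, 0) = 5.017
prox(-3.0563) = sign(-3.0563)*max(|-3.0563| - 3.97, 0) = 0.0
prox(-7.3201) = sign(-7.3201)*max(|-7.3201| - 3.97, 0) = -3.3501
prox(x) = [5.017, 0.0, -3.3501]
||prox(x)||_1 = 5.017 + 0.0 + 3.3501 = 8.3671


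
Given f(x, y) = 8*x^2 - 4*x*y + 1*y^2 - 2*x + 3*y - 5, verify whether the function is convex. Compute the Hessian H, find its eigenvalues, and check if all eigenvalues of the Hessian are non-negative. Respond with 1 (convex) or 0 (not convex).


The Hessian of f(x,y) = 8*x^2 - 4*x*y + 1*y^2 - 2*x + 3*y - 5 is:
H = [[16, -4], [-4, 2]]
Trace = 16 + 2 = 18
Determinant = 16*2 - (-4)^2 = 16
Discriminant = (18)^2 - 4*16 = 260.0
Eigenvalues: lambda_1 = 0.9377, lambda_2 = 17.0623
The function is convex.

1


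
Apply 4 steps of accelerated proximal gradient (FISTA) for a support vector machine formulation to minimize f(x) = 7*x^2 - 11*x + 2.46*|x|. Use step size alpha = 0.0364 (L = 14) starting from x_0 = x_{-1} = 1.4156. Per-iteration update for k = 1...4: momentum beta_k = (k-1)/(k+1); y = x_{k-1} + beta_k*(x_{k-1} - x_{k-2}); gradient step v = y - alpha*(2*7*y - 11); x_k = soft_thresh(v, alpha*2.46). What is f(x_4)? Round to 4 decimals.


FISTA on f(x) = 7*x^2 - 11*x + 2.46*|x|
L = 14, alpha = 0.0364
Iteration 1: beta = 0.0, y = 1.4156 + 0.0*(1.4156 - 1.4156) = 1.4156
  grad(y) = 8.8184, v = y - alpha*grad = 1.0946
  prox(v) = soft_thresh(1.0946, 0.0895) = 1.0051
Iteration 2: beta = 0.3333, y = 1.0051 + 0.3333*(1.0051 - 1.4156) = 0.8682
  grad(y) = 1.1551, v = y - alpha*grad = 0.8262
  prox(v) = soft_thresh(0.8262, 0.0895) = 0.7366
Iteration 3: beta = 0.5, y = 0.7366 + 0.5*(0.7366 - 1.0051) = 0.6024
  grad(y) = -2.5662, v = y - alpha*grad = 0.6958
  prox(v) = soft_thresh(0.6958, 0.0895) = 0.6063
Iteration 4: beta = 0.6, y = 0.6063 + 0.6*(0.6063 - 0.7366) = 0.5281
  grad(y) = -3.607, v = y - alpha*grad = 0.6594
  prox(v) = soft_thresh(0.6594, 0.0895) = 0.5698
f(x_4) = 7*0.5698^2 - 11*0.5698 + 2.46*|0.5698| = -2.5934


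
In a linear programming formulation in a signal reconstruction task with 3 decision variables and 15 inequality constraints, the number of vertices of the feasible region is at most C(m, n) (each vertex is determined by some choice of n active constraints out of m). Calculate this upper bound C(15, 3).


Each vertex corresponds to some choice of n active constraints out of m, so the number of vertices is at most C(m, n) = m! / (n!(m-n)!).
m = 15, n = 3
Numerator: 15 * 14 * 13
Denominator: 3! = 6
C(15, 3) = 455


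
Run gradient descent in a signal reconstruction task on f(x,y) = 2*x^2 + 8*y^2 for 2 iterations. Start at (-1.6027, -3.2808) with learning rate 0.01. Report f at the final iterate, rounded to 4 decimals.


Gradient descent on f(x,y) = 2*x^2 + 8*y^2.
Starting point: (-1.6027, -3.2808), alpha = 0.01
Step 1: grad_x = 2*2*-1.6027 = -6.4108, grad_y = 2*8*-3.2808 = -52.4928
  x_1 = -1.6027 - 0.01*-6.4108 = -1.5386
  y_1 = -3.2808 - 0.01*-52.4928 = -2.7559
Step 2: grad_x = 2*2*-1.5386 = -6.1544, grad_y = 2*8*-2.7559 = -44.094
  x_2 = -1.5386 - 0.01*-6.1544 = -1.477
  y_2 = -2.7559 - 0.01*-44.094 = -2.3149
f(-1.477, -2.3149) = 2*(-1.477)^2 + 8*(-2.3149)^2 = 47.2346


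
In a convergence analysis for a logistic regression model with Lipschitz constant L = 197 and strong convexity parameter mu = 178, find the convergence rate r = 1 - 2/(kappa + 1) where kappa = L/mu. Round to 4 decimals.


Step 1: Compute the condition number.
kappa = L/mu = 197/178 = 1.1067
Step 2: Compute the convergence rate.
r = 1 - 2/(kappa + 1) = 1 - 2*mu/(L + mu) = (L - mu)/(L + mu) = 19/375 = 0.0507


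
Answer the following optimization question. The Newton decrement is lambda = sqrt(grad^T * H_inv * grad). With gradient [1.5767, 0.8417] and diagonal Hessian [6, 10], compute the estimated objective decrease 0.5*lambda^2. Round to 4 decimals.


Step 1: H is diagonal, so H^(-1) * g = [0.2628, 0.0842].
Step 2: g^T H^(-1) g = sum_i g_i^2 / H_ii
  = (1.5767)^2/6 + (0.8417)^2/10
  = 0.4143 + 0.0708 = 0.4852
Step 3: Objective decrease = 0.5 * g^T H^(-1) g = 0.2426


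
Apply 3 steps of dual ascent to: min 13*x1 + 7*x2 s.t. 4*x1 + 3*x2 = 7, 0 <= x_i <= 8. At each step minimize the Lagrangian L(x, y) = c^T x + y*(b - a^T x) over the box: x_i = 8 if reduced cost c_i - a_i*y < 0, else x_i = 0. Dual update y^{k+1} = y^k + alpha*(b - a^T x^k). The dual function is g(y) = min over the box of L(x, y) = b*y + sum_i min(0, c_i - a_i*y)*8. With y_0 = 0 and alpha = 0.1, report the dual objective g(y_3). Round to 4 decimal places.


Dual ascent for LP: min 13*x1 + 7*x2, 4*x1 + 3*x2 = 7, 0 <= x_i <= 8
Step 1: y^k = 0.0, reduced costs: (13.0, 7.0)
  x^k = (0.0, 0.0), subgradient = b - a^T x = 7.0
  y^{k+1} = 0.0 + 0.1*7.0 = 0.7
Step 2: y^k = 0.7, reduced costs: (10.2, 4.9)
  x^k = (0.0, 0.0), subgradient = b - a^T x = 7.0
  y^{k+1} = 0.7 + 0.1*7.0 = 1.4
Step 3: y^k = 1.4, reduced costs: (7.4, 2.8)
  x^k = (0.0, 0.0), subgradient = b - a^T x = 7.0
  y^{k+1} = 1.4 + 0.1*7.0 = 2.1
Dual objective at y_3 = 2.1: reduced costs (4.6, 0.7), box minimizer x = (0.0, 0.0)
g(y_3) = b*y + (c1 - a1*y)*x1 + (c2 - a2*y)*x2 = 7*2.1 + 4.6*0.0 + 0.7*0.0 = 14.7 + 0.0 + 0.0 = 14.7


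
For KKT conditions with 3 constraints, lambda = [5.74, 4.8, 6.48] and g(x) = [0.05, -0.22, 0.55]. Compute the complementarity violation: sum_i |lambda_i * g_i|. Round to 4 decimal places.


KKT complementary slackness check:
lambda_1 * g_1 = 5.74 * 0.05 = 0.287
lambda_2 * g_2 = 4.8 * -0.22 = -1.056
lambda_3 * g_3 = 6.48 * 0.55 = 3.564
Total violation = 0.287 + 1.056 + 3.564 = 4.907


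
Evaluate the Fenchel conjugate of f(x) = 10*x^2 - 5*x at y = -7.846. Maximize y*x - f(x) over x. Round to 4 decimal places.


f*(y) = sup_x {y*x - a*x^2 - b*x} = sup_x {(y-b)*x - a*x^2}
FOC: (y - b) - 2a*x = 0 => x* = (y - b)/(2a)
x* = (-7.846 + 5)/(2*10) = -0.1423
f*(-7.846) = (y-b)^2/(4a) = (-7.846 + 5)^2/(4*10)
= 8.0997/40 = 0.2025


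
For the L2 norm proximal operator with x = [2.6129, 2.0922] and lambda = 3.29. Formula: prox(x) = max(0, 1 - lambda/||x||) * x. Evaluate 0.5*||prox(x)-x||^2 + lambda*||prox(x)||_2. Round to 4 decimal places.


Step 1: Compute ||x||.
||x|| = 3.3473
Step 2: Compute scaling factor.
scale = max(0, 1 - 3.29/3.3473) = 0.0171
Step 3: prox(x) = [0.0447, 0.0358]
||prox(x)|| = 0.0573
Step 4: Proximal objective.
0.5*||prox-x||^2 = 5.4121
lambda*||prox|| = 0.1885
Total = 5.6006


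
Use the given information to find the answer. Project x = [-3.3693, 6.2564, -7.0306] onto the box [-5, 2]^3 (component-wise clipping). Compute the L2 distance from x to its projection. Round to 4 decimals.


Project each component onto [-5, 2].
clip(-3.3693) = -3.3693, clip(6.2564) = 2.0, clip(-7.0306) = -5.0
Projection = [-3.3693, 2.0, -5.0]
Squared diffs: [0.0, 18.1169, 4.1233]
Distance = sqrt(22.2402) = 4.716


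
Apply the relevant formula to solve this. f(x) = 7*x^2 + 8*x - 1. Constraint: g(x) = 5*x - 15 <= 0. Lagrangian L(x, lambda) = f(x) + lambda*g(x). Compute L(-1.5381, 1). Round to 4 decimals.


Step 1: Evaluate f(x).
f(-1.5381) = 7*(-1.5381)^2 + 8*(-1.5381) - 1 = 3.2555
Step 2: Evaluate g(x).
g(-1.5381) = 5*-1.5381 - 15 = -22.6905
Step 3: Compute Lagrangian.
L = 3.2555 + 1*-22.6905 = -19.435


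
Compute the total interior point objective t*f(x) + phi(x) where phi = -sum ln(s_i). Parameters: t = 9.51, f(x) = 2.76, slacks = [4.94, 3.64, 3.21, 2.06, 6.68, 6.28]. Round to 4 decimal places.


Step 1: Compute log-barrier.
ln values: [1.5974, 1.292, 1.1663, 0.7227, 1.8991, 1.8374]
phi = -(1.5974 + 1.292 + 1.1663 + 0.7227 + 1.8991 + 1.8374) = -8.5148
Step 2: Compute augmented objective.
t*f(x) = 9.51*2.76 = 26.2476
Total = 26.2476 - 8.5148 = 17.7328


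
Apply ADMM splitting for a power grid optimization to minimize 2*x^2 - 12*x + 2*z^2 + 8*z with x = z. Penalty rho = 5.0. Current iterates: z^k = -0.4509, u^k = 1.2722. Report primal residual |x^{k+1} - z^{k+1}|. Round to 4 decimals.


ADMM iteration with rho = 5.0, z^k = -0.4509, u^k = 1.2722
Step 1: x-update.
Minimize 2*x^2 - 12*x + (5.0/2)*(x + 0.4509 + 1.2722)^2
FOC: (2*2 + 5.0)*x = 12 + 5.0*(-0.4509 - 1.2722)
x^{k+1} = 0.3761
Step 2: z-update.
Minimize 2*z^2 + 8*z + (5.0/2)*(0.3761 - z + 1.2722)^2
FOC: (2*2 + 5.0)*z = -8 + 5.0*(0.3761 + 1.2722)
z^{k+1} = 0.0268
Step 3: u-update.
u^{k+1} = 1.2722 + 0.3761 - 0.0268 = 1.6214
Step 4: Primal residual = |0.3761 - 0.0268| = 0.3492


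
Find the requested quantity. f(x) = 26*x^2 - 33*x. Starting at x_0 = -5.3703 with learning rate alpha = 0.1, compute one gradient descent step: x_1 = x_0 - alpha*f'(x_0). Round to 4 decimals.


We compute the gradient at x_0 and apply the update.
f'(x) = 52*x - 33
f'(-5.3703) = 52*-5.3703 - 33 = -312.2556
x_1 = -5.3703 - 0.1*-312.2556 = 25.8553


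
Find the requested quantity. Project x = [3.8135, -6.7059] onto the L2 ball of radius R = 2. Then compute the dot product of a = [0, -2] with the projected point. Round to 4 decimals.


Step 1: Compute ||x|| (intermediates to 6 decimals).
||x|| = sqrt(3.8135^2 + (-6.7059)^2) = 7.714394
Step 2: Project.
Since ||x|| > R, scale = R/||x|| = 2/7.714394 = 0.259256, proj(x) = scale * x
proj(x) = [0.988673, -1.738545]
Step 3: Dot product.
a^T * proj(x) = 0*0.988673 - 2*(-1.738545) = 3.4771


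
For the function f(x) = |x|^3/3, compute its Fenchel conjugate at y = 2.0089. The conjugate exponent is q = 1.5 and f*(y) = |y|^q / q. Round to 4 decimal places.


The conjugate exponent q satisfies 1/p + 1/q = 1.
p = 3, so q = 3/(3 - 1) = 1.5
|y|^q = 2.0089^1.5 = 2.8473
f*(2.0089) = 2.8473 / 1.5 = 1.8982


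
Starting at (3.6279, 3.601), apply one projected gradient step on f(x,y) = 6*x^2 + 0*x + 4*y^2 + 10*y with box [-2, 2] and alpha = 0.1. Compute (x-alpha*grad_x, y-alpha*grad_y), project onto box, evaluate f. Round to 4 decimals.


Step 1: Compute gradient at (3.6279, 3.601).
grad_x = 2*6*3.6279 + 0 = 43.5348
grad_y = 2*4*3.601 + 10 = 38.808
Step 2: Gradient step.
x_raw = 3.6279 - 0.1*43.5348 = -0.7256
y_raw = 3.601 - 0.1*38.808 = -0.2798
Step 3: Project onto [-2, 2].
x_proj = clip(-0.7256) = -0.7256
y_proj = clip(-0.2798) = -0.2798
Step 4: Evaluate f.
f(-0.7256, -0.2798) = 0.674


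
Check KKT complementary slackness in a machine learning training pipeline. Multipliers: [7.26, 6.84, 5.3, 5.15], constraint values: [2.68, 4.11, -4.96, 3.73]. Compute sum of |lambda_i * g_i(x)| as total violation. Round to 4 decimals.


KKT complementary slackness check:
lambda_1 * g_1 = 7.26 * 2.68 = 19.4568
lambda_2 * g_2 = 6.84 * 4.11 = 28.1124
lambda_3 * g_3 = 5.3 * -4.96 = -26.288
lambda_4 * g_4 = 5.15 * 3.73 = 19.2095
Total violation = 19.4568 + 28.1124 + 26.288 + 19.2095 = 93.0667


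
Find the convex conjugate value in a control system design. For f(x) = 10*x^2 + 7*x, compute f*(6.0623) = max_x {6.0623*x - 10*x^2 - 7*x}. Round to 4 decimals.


f*(y) = sup_x {y*x - a*x^2 - b*x} = sup_x {(y-b)*x - a*x^2}
FOC: (y - b) - 2a*x = 0 => x* = (y - b)/(2a)
x* = (6.0623 - 7)/(2*10) = -0.0469
f*(6.0623) = (y-b)^2/(4a) = (6.0623 - 7)^2/(4*10)
= 0.8793/40 = 0.022


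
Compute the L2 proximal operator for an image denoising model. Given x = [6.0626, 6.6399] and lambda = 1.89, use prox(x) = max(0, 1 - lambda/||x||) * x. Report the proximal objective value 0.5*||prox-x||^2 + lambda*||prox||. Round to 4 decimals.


Step 1: Compute ||x||.
||x|| = 8.9913
Step 2: Compute scaling factor.
scale = max(0, 1 - 1.89/8.9913) = 0.7898
Step 3: prox(x) = [4.7882, 5.2442]
||prox(x)|| = 7.1013
Step 4: Proximal objective.
0.5*||prox-x||^2 = 1.7861
lambda*||prox|| = 13.4215
Total = 15.2075


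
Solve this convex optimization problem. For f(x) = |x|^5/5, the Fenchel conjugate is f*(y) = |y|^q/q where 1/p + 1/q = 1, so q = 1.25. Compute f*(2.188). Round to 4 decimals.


The conjugate exponent q satisfies 1/p + 1/q = 1.
p = 5, so q = 5/(5 - 1) = 1.25
|y|^q = 2.188^1.25 = 2.6611
f*(2.188) = 2.6611 / 1.25 = 2.1289


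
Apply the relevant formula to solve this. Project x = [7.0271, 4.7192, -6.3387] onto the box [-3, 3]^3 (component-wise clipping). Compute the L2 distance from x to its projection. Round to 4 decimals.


Project each component onto [-3, 3].
clip(7.0271) = 3.0, clip(4.7192) = 3.0, clip(-6.3387) = -3.0
Projection = [3.0, 3.0, -3.0]
Squared diffs: [16.2175, 2.9556, 11.1469]
Distance = sqrt(30.32) = 5.5064


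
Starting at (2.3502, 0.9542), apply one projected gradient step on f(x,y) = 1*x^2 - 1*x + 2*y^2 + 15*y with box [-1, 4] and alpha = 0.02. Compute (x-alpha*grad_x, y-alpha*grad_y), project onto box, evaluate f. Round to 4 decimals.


Step 1: Compute gradient at (2.3502, 0.9542).
grad_x = 2*1*2.3502 - 1 = 3.7004
grad_y = 2*2*0.9542 + 15 = 18.8168
Step 2: Gradient step.
x_raw = 2.3502 - 0.02*3.7004 = 2.2762
y_raw = 0.9542 - 0.02*18.8168 = 0.5779
Step 3: Project onto [-1, 4].
x_proj = clip(2.2762) = 2.2762
y_proj = clip(0.5779) = 0.5779
Step 4: Evaluate f.
f(2.2762, 0.5779) = 12.2407


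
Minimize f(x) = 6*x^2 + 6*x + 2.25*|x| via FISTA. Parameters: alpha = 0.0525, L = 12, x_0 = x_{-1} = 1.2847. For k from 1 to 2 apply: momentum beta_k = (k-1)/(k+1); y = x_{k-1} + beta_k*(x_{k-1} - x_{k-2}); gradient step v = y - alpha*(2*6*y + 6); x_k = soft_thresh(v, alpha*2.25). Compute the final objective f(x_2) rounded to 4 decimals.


FISTA on f(x) = 6*x^2 + 6*x + 2.25*|x|
L = 12, alpha = 0.0525
Iteration 1: beta = 0.0, y = 1.2847 + 0.0*(1.2847 - 1.2847) = 1.2847
  grad(y) = 21.4164, v = y - alpha*grad = 0.1603
  prox(v) = soft_thresh(0.1603, 0.1181) = 0.0422
Iteration 2: beta = 0.3333, y = 0.0422 + 0.3333*(0.0422 - 1.2847) = -0.3719
  grad(y) = 1.5366, v = y - alpha*grad = -0.4526
  prox(v) = soft_thresh(-0.4526, 0.1181) = -0.3345
f(x_2) = 6*(-0.3345)^2 + 6*(-0.3345) + 2.25*|-0.3345| = -0.583


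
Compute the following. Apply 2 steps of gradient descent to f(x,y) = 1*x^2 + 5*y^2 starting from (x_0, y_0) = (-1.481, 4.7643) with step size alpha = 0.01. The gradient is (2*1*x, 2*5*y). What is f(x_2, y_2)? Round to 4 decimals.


Gradient descent on f(x,y) = 1*x^2 + 5*y^2.
Starting point: (-1.481, 4.7643), alpha = 0.01
Step 1: grad_x = 2*1*-1.481 = -2.962, grad_y = 2*5*4.7643 = 47.643
  x_1 = -1.481 - 0.01*-2.962 = -1.4514
  y_1 = 4.7643 - 0.01*47.643 = 4.2879
Step 2: grad_x = 2*1*-1.4514 = -2.9028, grad_y = 2*5*4.2879 = 42.8787
  x_2 = -1.4514 - 0.01*-2.9028 = -1.4224
  y_2 = 4.2879 - 0.01*42.8787 = 3.8591
f(-1.4224, 3.8591) = 1*(-1.4224)^2 + 5*3.8591^2 = 76.4857


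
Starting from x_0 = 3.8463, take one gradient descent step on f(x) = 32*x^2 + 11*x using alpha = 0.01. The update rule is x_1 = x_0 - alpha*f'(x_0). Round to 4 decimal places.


We compute the gradient at x_0 and apply the update.
f'(x) = 64*x + 11
f'(3.8463) = 64*3.8463 + 11 = 257.1632
x_1 = 3.8463 - 0.01*257.1632 = 1.2747


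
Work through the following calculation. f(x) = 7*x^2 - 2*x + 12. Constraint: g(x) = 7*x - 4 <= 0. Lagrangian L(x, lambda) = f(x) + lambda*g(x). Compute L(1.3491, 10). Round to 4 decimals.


Step 1: Evaluate f(x).
f(1.3491) = 7*1.3491^2 - 2*1.3491 + 12 = 22.0423
Step 2: Evaluate g(x).
g(1.3491) = 7*1.3491 - 4 = 5.4437
Step 3: Compute Lagrangian.
L = 22.0423 + 10*5.4437 = 76.4793


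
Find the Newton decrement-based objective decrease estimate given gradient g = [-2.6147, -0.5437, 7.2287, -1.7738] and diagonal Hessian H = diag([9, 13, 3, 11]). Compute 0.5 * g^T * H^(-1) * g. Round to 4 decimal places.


Step 1: H is diagonal, so H^(-1) * g = [-0.2905, -0.0418, 2.4096, -0.1613].
Step 2: g^T H^(-1) g = sum_i g_i^2 / H_ii
  = (-2.6147)^2/9 + (-0.5437)^2/13 + (7.2287)^2/3 + (-1.7738)^2/11
  = 0.7596 + 0.0227 + 17.418 + 0.286 = 18.4864
Step 3: Objective decrease = 0.5 * g^T H^(-1) g = 9.2432


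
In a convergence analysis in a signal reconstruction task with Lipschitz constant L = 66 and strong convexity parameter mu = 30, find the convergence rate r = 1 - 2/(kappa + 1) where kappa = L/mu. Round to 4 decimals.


Step 1: Compute the condition number.
kappa = L/mu = 66/30 = 2.2
Step 2: Compute the convergence rate.
r = 1 - 2/(kappa + 1) = 1 - 2*mu/(L + mu) = (L - mu)/(L + mu) = 36/96 = 0.375


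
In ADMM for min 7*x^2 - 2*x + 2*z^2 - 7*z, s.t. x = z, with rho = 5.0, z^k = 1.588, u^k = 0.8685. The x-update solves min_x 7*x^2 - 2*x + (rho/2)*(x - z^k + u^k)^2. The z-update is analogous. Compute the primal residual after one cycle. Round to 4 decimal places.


ADMM iteration with rho = 5.0, z^k = 1.588, u^k = 0.8685
Step 1: x-update.
Minimize 7*x^2 - 2*x + (5.0/2)*(x - 1.588 + 0.8685)^2
FOC: (2*7 + 5.0)*x = 2 + 5.0*(1.588 - 0.8685)
x^{k+1} = 0.2946
Step 2: z-update.
Minimize 2*z^2 - 7*z + (5.0/2)*(0.2946 - z + 0.8685)^2
FOC: (2*2 + 5.0)*z = 7 + 5.0*(0.2946 + 0.8685)
z^{k+1} = 1.4239
Step 3: u-update.
u^{k+1} = 0.8685 + 0.2946 - 1.4239 = -0.2608
Step 4: Primal residual = |0.2946 - 1.4239| = 1.1293


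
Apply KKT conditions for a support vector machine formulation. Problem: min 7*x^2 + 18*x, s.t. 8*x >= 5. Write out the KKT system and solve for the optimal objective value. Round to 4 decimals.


Step 1: Try lambda = 0 (constraint inactive).
x_unc = -18/(2*7) = -1.2857
Check: 8*-1.2857 = -10.2856 < 5 -- violated!
Step 2: Constraint must be active: 8*x = 5
x* = 5/8 = 0.625
lambda = (2*7*0.625 + 18)/8 = 3.3438
Step 3: Compute optimal value.
f(x*) = 7*0.625^2 + 18*0.625 = 13.9844


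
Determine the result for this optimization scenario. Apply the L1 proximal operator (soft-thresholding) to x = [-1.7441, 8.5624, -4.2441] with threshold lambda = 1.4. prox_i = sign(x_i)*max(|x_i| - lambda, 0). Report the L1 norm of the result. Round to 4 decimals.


Soft-thresholding with lambda = 1.4:
prox(-1.7441) = sign(-1.7441)*max(|-1.7441| - 1.4, 0) = -0.3441
prox(8.5624) = sign(8.5624)*max(|8.5624| - 1.4, 0) = 7.1624
prox(-4.2441) = sign(-4.2441)*max(|-4.2441| - 1.4, 0) = -2.8441
prox(x) = [-0.3441, 7.1624, -2.8441]
||prox(x)||_1 = 0.3441 + 7.1624 + 2.8441 = 10.3506


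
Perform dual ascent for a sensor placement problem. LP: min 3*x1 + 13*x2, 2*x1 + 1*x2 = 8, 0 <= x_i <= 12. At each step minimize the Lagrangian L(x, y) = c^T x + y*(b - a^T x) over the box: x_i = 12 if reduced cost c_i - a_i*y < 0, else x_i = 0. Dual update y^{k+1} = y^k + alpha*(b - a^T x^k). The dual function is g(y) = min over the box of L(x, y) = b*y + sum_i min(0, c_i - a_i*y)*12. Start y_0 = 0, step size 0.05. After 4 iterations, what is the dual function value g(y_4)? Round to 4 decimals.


Dual ascent for LP: min 3*x1 + 13*x2, 2*x1 + 1*x2 = 8, 0 <= x_i <= 12
Step 1: y^k = 0.0, reduced costs: (3.0, 13.0)
  x^k = (0.0, 0.0), subgradient = b - a^T x = 8.0
  y^{k+1} = 0.0 + 0.05*8.0 = 0.4
Step 2: y^k = 0.4, reduced costs: (2.2, 12.6)
  x^k = (0.0, 0.0), subgradient = b - a^T x = 8.0
  y^{k+1} = 0.4 + 0.05*8.0 = 0.8
Step 3: y^k = 0.8, reduced costs: (1.4, 12.2)
  x^k = (0.0, 0.0), subgradient = b - a^T x = 8.0
  y^{k+1} = 0.8 + 0.05*8.0 = 1.2
Step 4: y^k = 1.2, reduced costs: (0.6, 11.8)
  x^k = (0.0, 0.0), subgradient = b - a^T x = 8.0
  y^{k+1} = 1.2 + 0.05*8.0 = 1.6
Dual objective at y_4 = 1.6: reduced costs (-0.2, 11.4), box minimizer x = (12.0, 0.0)
g(y_4) = b*y + (c1 - a1*y)*x1 + (c2 - a2*y)*x2 = 8*1.6 + (-0.2)*12.0 + 11.4*0.0 = 12.8 - 2.4 + 0.0 = 10.4


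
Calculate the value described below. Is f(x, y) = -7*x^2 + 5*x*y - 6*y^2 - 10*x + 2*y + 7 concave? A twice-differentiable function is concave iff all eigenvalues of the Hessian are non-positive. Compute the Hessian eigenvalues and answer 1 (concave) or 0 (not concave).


The Hessian of f(x,y) = -7*x^2 + 5*x*y - 6*y^2 - 10*x + 2*y + 7 is:
H = [[-14, 5], [5, -12]]
Trace = -14 - 12 = -26
Determinant = -14*-12 - (5)^2 = 143
Discriminant = (-26)^2 - 4*143 = 104.0
Eigenvalues: lambda_1 = -18.099, lambda_2 = -7.901
The function is concave.

1


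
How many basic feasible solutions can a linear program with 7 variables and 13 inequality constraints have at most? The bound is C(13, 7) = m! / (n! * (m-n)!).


Each vertex corresponds to some choice of n active constraints out of m, so the number of vertices is at most C(m, n) = m! / (n!(m-n)!).
m = 13, n = 7
Numerator: 13 * 12 * 11 * 10 * 9 * 8 * 7
Denominator: 7! = 5040
C(13, 7) = 1716


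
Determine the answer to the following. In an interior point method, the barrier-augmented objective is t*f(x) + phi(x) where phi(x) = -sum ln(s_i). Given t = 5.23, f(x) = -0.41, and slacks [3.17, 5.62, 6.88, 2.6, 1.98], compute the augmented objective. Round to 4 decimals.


Step 1: Compute log-barrier.
ln values: [1.1537, 1.7263, 1.9286, 0.9555, 0.6831]
phi = -(1.1537 + 1.7263 + 1.9286 + 0.9555 + 0.6831) = -6.4473
Step 2: Compute augmented objective.
t*f(x) = 5.23*-0.41 = -2.1443
Total = -2.1443 - 6.4473 = -8.5916


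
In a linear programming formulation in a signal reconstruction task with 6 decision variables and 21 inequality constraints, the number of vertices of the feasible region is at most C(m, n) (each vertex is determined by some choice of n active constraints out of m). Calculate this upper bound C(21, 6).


Each vertex corresponds to some choice of n active constraints out of m, so the number of vertices is at most C(m, n) = m! / (n!(m-n)!).
m = 21, n = 6
Numerator: 21 * 20 * 19 * 18 * 17 * 16
Denominator: 6! = 720
C(21, 6) = 54264


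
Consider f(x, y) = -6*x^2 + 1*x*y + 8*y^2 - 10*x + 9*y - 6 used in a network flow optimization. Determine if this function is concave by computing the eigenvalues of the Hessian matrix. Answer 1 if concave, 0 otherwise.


The Hessian of f(x,y) = -6*x^2 + 1*x*y + 8*y^2 - 10*x + 9*y - 6 is:
H = [[-12, 1], [1, 16]]
Trace = -12 + 16 = 4
Determinant = -12*16 - (1)^2 = -193
Discriminant = (4)^2 - 4*-193 = 788.0
Eigenvalues: lambda_1 = -12.0357, lambda_2 = 16.0357
The function is not concave.

0


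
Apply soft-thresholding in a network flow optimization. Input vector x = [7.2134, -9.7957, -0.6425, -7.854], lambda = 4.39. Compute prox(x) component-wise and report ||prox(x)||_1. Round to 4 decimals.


Soft-thresholding with lambda = 4.39:
prox(7.2134) = sign(7.2134)*max(|7.2134| - 4.39, 0) = 2.8234
prox(-9.7957) = sign(-9.7957)*max(|-9.7957| - 4.39, 0) = -5.4057
prox(-0.6425) = sign(-0.6425)*max(|-0.6425| - 4.39, 0) = 0.0
prox(-7.854) = sign(-7.854)*max(|-7.854| - 4.39, 0) = -3.464
prox(x) = [2.8234, -5.4057, 0.0, -3.464]
||prox(x)||_1 = 2.8234 + 5.4057 + 0.0 + 3.464 = 11.6931


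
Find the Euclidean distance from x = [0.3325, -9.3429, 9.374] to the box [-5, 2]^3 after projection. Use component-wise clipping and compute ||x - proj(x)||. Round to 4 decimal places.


Project each component onto [-5, 2].
clip(0.3325) = 0.3325, clip(-9.3429) = -5.0, clip(9.374) = 2.0
Projection = [0.3325, -5.0, 2.0]
Squared diffs: [0.0, 18.8608, 54.3759]
Distance = sqrt(73.2367) = 8.5578


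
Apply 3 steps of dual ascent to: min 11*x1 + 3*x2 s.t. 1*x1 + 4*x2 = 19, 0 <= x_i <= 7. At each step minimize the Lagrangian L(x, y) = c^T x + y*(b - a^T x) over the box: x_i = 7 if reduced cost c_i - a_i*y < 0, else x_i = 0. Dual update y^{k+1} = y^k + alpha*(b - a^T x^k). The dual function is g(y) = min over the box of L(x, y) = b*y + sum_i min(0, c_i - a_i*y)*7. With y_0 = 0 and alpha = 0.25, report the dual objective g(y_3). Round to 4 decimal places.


Dual ascent for LP: min 11*x1 + 3*x2, 1*x1 + 4*x2 = 19, 0 <= x_i <= 7
Step 1: y^k = 0.0, reduced costs: (11.0, 3.0)
  x^k = (0.0, 0.0), subgradient = b - a^T x = 19.0
  y^{k+1} = 0.0 + 0.25*19.0 = 4.75
Step 2: y^k = 4.75, reduced costs: (6.25, -16.0)
  x^k = (0.0, 7.0), subgradient = b - a^T x = -9.0
  y^{k+1} = 4.75 + 0.25*-9.0 = 2.5
Step 3: y^k = 2.5, reduced costs: (8.5, -7.0)
  x^k = (0.0, 7.0), subgradient = b - a^T x = -9.0
  y^{k+1} = 2.5 + 0.25*-9.0 = 0.25
Dual objective at y_3 = 0.25: reduced costs (10.75, 2.0), box minimizer x = (0.0, 0.0)
g(y_3) = b*y + (c1 - a1*y)*x1 + (c2 - a2*y)*x2 = 19*0.25 + 10.75*0.0 + 2.0*0.0 = 4.75 + 0.0 + 0.0 = 4.75


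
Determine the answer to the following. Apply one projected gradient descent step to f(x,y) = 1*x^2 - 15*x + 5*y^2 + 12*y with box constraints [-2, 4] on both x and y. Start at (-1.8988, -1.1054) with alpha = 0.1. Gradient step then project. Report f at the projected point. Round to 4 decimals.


Step 1: Compute gradient at (-1.8988, -1.1054).
grad_x = 2*1*-1.8988 - 15 = -18.7976
grad_y = 2*5*-1.1054 + 12 = 0.946
Step 2: Gradient step.
x_raw = -1.8988 - 0.1*-18.7976 = -0.019
y_raw = -1.1054 - 0.1*0.946 = -1.2
Step 3: Project onto [-2, 4].
x_proj = clip(-0.019) = -0.019
y_proj = clip(-1.2) = -1.2
Step 4: Evaluate f.
f(-0.019, -1.2) = -6.914


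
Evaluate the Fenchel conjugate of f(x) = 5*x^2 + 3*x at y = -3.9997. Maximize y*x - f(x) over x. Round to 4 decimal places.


f*(y) = sup_x {y*x - a*x^2 - b*x} = sup_x {(y-b)*x - a*x^2}
FOC: (y - b) - 2a*x = 0 => x* = (y - b)/(2a)
x* = (-3.9997 - 3)/(2*5) = -0.7
f*(-3.9997) = (y-b)^2/(4a) = (-3.9997 - 3)^2/(4*5)
= 48.9958/20 = 2.4498


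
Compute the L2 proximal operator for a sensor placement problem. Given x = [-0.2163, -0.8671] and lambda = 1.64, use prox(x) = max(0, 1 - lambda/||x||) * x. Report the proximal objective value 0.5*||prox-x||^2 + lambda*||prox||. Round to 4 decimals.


Step 1: Compute ||x||.
||x|| = 0.8937
Step 2: Compute scaling factor.
scale = max(0, 1 - 1.64/0.8937) = 0.0
Step 3: prox(x) = [-0.0, -0.0]
||prox(x)|| = 0.0
Step 4: Proximal objective.
0.5*||prox-x||^2 = 0.3993
lambda*||prox|| = 0.0
Total = 0.3993


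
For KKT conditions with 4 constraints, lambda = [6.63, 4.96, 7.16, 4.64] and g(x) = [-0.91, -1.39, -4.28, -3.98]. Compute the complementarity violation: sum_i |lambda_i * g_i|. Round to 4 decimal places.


KKT complementary slackness check:
lambda_1 * g_1 = 6.63 * -0.91 = -6.0333
lambda_2 * g_2 = 4.96 * -1.39 = -6.8944
lambda_3 * g_3 = 7.16 * -4.28 = -30.6448
lambda_4 * g_4 = 4.64 * -3.98 = -18.4672
Total violation = 6.0333 + 6.8944 + 30.6448 + 18.4672 = 62.0397


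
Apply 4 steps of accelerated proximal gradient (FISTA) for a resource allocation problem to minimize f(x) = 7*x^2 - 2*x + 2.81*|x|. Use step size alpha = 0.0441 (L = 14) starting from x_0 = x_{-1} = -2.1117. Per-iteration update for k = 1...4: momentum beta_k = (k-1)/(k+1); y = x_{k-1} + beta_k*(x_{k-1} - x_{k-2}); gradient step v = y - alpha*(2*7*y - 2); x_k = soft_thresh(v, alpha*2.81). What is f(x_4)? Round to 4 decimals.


FISTA on f(x) = 7*x^2 - 2*x + 2.81*|x|
L = 14, alpha = 0.0441
Iteration 1: beta = 0.0, y = -2.1117 + 0.0*(-2.1117 + 2.1117) = -2.1117
  grad(y) = -31.5638, v = y - alpha*grad = -0.7197
  prox(v) = soft_thresh(-0.7197, 0.1239) = -0.5958
Iteration 2: beta = 0.3333, y = -0.5958 + 0.3333*(-0.5958 + 2.1117) = -0.0905
  grad(y) = -3.2673, v = y - alpha*grad = 0.0536
  prox(v) = soft_thresh(0.0536, 0.1239) = 0.0
Iteration 3: beta = 0.5, y = 0.0 + 0.5*(0.0 + 0.5958) = 0.2979
  grad(y) = 2.1707, v = y - alpha*grad = 0.2022
  prox(v) = soft_thresh(0.2022, 0.1239) = 0.0783
Iteration 4: beta = 0.6, y = 0.0783 + 0.6*(0.0783 - 0.0) = 0.1252
  grad(y) = -0.247, v = y - alpha*grad = 0.1361
  prox(v) = soft_thresh(0.1361, 0.1239) = 0.0122
f(x_4) = 7*0.0122^2 - 2*0.0122 + 2.81*|0.0122| = 0.0109


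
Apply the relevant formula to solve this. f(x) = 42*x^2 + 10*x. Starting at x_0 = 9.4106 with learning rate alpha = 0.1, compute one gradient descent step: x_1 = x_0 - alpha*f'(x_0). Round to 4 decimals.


We compute the gradient at x_0 and apply the update.
f'(x) = 84*x + 10
f'(9.4106) = 84*9.4106 + 10 = 800.4904
x_1 = 9.4106 - 0.1*800.4904 = -70.6384


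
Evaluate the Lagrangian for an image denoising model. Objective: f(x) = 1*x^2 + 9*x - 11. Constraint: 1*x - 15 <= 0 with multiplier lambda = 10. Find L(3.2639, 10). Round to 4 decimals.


Step 1: Evaluate f(x).
f(3.2639) = 1*3.2639^2 + 9*3.2639 - 11 = 29.0281
Step 2: Evaluate g(x).
g(3.2639) = 1*3.2639 - 15 = -11.7361
Step 3: Compute Lagrangian.
L = 29.0281 + 10*-11.7361 = -88.3329


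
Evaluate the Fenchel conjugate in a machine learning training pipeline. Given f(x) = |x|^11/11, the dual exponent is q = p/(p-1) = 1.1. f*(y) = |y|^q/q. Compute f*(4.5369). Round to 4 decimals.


The conjugate exponent q satisfies 1/p + 1/q = 1.
p = 11, so q = 11/(11 - 1) = 1.1
|y|^q = 4.5369^1.1 = 5.2776
f*(4.5369) = 5.2776 / 1.1 = 4.7978


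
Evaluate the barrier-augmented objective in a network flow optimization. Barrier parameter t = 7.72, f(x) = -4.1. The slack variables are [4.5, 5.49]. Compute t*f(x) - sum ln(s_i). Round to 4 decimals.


Step 1: Compute log-barrier.
ln values: [1.5041, 1.7029]
phi = -(1.5041 + 1.7029) = -3.207
Step 2: Compute augmented objective.
t*f(x) = 7.72*-4.1 = -31.652
Total = -31.652 - 3.207 = -34.859


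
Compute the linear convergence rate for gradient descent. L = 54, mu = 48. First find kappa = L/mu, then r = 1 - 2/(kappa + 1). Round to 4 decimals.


Step 1: Compute the condition number.
kappa = L/mu = 54/48 = 1.125
Step 2: Compute the convergence rate.
r = 1 - 2/(kappa + 1) = 1 - 2*mu/(L + mu) = (L - mu)/(L + mu) = 6/102 = 0.0588


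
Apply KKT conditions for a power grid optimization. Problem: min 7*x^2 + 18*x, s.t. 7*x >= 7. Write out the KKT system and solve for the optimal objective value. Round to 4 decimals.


Step 1: Try lambda = 0 (constraint inactive).
x_unc = -18/(2*7) = -1.2857
Check: 7*-1.2857 = -8.9999 < 7 -- violated!
Step 2: Constraint must be active: 7*x = 7
x* = 7/7 = 1.0
lambda = (2*7*1.0 + 18)/7 = 4.5714
Step 3: Compute optimal value.
f(x*) = 7*1.0^2 + 18*1.0 = 25.0


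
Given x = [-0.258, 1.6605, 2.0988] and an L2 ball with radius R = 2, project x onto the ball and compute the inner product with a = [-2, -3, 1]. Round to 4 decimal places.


Step 1: Compute ||x|| (intermediates to 6 decimals).
||x|| = sqrt((-0.258)^2 + 1.6605^2 + 2.0988^2) = 2.68864
Step 2: Project.
Since ||x|| > R, scale = R/||x|| = 2/2.68864 = 0.743871, proj(x) = scale * x
proj(x) = [-0.191919, 1.235198, 1.561236]
Step 3: Dot product.
a^T * proj(x) = -2*(-0.191919) - 3*1.235198 + 1*1.561236 = -1.7605


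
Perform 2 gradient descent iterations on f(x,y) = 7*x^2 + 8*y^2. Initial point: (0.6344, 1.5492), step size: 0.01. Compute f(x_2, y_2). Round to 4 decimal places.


Gradient descent on f(x,y) = 7*x^2 + 8*y^2.
Starting point: (0.6344, 1.5492), alpha = 0.01
Step 1: grad_x = 2*7*0.6344 = 8.8816, grad_y = 2*8*1.5492 = 24.7872
  x_1 = 0.6344 - 0.01*8.8816 = 0.5456
  y_1 = 1.5492 - 0.01*24.7872 = 1.3013
Step 2: grad_x = 2*7*0.5456 = 7.6382, grad_y = 2*8*1.3013 = 20.8212
  x_2 = 0.5456 - 0.01*7.6382 = 0.4692
  y_2 = 1.3013 - 0.01*20.8212 = 1.0931
f(0.4692, 1.0931) = 7*0.4692^2 + 8*1.0931^2 = 11.1003


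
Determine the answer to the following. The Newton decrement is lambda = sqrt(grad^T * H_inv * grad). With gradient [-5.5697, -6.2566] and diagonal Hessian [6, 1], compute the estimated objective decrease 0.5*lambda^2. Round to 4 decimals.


Step 1: H is diagonal, so H^(-1) * g = [-0.9283, -6.2566].
Step 2: g^T H^(-1) g = sum_i g_i^2 / H_ii
  = (-5.5697)^2/6 + (-6.2566)^2/1
  = 5.1703 + 39.145 = 44.3153
Step 3: Objective decrease = 0.5 * g^T H^(-1) g = 22.1577


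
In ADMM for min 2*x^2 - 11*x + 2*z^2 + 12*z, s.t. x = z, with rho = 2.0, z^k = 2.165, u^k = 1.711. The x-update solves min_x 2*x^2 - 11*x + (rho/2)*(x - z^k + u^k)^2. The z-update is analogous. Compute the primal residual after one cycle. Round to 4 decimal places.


ADMM iteration with rho = 2.0, z^k = 2.165, u^k = 1.711
Step 1: x-update.
Minimize 2*x^2 - 11*x + (2.0/2)*(x - 2.165 + 1.711)^2
FOC: (2*2 + 2.0)*x = 11 + 2.0*(2.165 - 1.711)
x^{k+1} = 1.9847
Step 2: z-update.
Minimize 2*z^2 + 12*z + (2.0/2)*(1.9847 - z + 1.711)^2
FOC: (2*2 + 2.0)*z = -12 + 2.0*(1.9847 + 1.711)
z^{k+1} = -0.7681
Step 3: u-update.
u^{k+1} = 1.711 + 1.9847 + 0.7681 = 4.4638
Step 4: Primal residual = |1.9847 + 0.7681| = 2.7528


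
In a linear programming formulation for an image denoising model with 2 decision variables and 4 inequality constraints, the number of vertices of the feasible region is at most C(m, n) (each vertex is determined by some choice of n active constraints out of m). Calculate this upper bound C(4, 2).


Each vertex corresponds to some choice of n active constraints out of m, so the number of vertices is at most C(m, n) = m! / (n!(m-n)!).
m = 4, n = 2
Numerator: 4 * 3
Denominator: 2! = 2
C(4, 2) = 6


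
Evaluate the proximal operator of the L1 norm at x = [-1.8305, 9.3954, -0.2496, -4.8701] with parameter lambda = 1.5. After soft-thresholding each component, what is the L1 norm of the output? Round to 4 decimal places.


Soft-thresholding with lambda = 1.5:
prox(-1.8305) = sign(-1.8305)*max(|-1.8305| - 1.5, 0) = -0.3305
prox(9.3954) = sign(9.3954)*max(|9.3954| - 1.5, 0) = 7.8954
prox(-0.2496) = sign(-0.2496)*max(|-0.2496| - 1.5, 0) = 0.0
prox(-4.8701) = sign(-4.8701)*max(|-4.8701| - 1.5, 0) = -3.3701
prox(x) = [-0.3305, 7.8954, 0.0, -3.3701]
||prox(x)||_1 = 0.3305 + 7.8954 + 0.0 + 3.3701 = 11.596


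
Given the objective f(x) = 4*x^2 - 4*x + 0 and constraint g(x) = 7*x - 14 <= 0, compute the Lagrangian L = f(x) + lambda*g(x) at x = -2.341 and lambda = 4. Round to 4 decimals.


Step 1: Evaluate f(x).
f(-2.341) = 4*(-2.341)^2 - 4*(-2.341) + 0 = 31.2851
Step 2: Evaluate g(x).
g(-2.341) = 7*-2.341 - 14 = -30.387
Step 3: Compute Lagrangian.
L = 31.2851 + 4*-30.387 = -90.2629


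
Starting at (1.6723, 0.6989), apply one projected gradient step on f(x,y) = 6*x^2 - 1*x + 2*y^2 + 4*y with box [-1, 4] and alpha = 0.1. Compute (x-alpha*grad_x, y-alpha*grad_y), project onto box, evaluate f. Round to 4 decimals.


Step 1: Compute gradient at (1.6723, 0.6989).
grad_x = 2*6*1.6723 - 1 = 19.0676
grad_y = 2*2*0.6989 + 4 = 6.7956
Step 2: Gradient step.
x_raw = 1.6723 - 0.1*19.0676 = -0.2345
y_raw = 0.6989 - 0.1*6.7956 = 0.0193
Step 3: Project onto [-1, 4].
x_proj = clip(-0.2345) = -0.2345
y_proj = clip(0.0193) = 0.0193
Step 4: Evaluate f.
f(-0.2345, 0.0193) = 0.6424


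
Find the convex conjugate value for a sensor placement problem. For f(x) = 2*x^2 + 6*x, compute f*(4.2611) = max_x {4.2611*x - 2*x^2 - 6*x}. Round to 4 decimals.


f*(y) = sup_x {y*x - a*x^2 - b*x} = sup_x {(y-b)*x - a*x^2}
FOC: (y - b) - 2a*x = 0 => x* = (y - b)/(2a)
x* = (4.2611 - 6)/(2*2) = -0.4347
f*(4.2611) = (y-b)^2/(4a) = (4.2611 - 6)^2/(4*2)
= 3.0238/8 = 0.378


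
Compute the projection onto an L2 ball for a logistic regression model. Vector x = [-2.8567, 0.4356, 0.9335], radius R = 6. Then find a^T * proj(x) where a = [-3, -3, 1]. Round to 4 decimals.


Step 1: Compute ||x|| (intermediates to 6 decimals).
||x|| = sqrt((-2.8567)^2 + 0.4356^2 + 0.9335^2) = 3.036759
Step 2: Project.
Since ||x|| <= R, proj = x (no scaling needed).
proj(x) = [-2.8567, 0.4356, 0.9335]
Step 3: Dot product.
a^T * proj(x) = -3*(-2.8567) - 3*0.4356 + 1*0.9335 = 8.1968


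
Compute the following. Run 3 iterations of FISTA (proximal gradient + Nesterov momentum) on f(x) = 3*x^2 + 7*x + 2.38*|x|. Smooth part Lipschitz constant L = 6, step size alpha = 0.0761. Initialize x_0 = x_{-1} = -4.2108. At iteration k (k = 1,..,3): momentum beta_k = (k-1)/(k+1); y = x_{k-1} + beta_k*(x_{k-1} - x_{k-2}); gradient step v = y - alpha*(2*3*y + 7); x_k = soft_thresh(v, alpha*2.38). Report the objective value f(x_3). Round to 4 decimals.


FISTA on f(x) = 3*x^2 + 7*x + 2.38*|x|
L = 6, alpha = 0.0761
Iteration 1: beta = 0.0, y = -4.2108 + 0.0*(-4.2108 + 4.2108) = -4.2108
  grad(y) = -18.2648, v = y - alpha*grad = -2.8208
  prox(v) = soft_thresh(-2.8208, 0.1811) = -2.6397
Iteration 2: beta = 0.3333, y = -2.6397 + 0.3333*(-2.6397 + 4.2108) = -2.116
  grad(y) = -5.6962, v = y - alpha*grad = -1.6826
  prox(v) = soft_thresh(-1.6826, 0.1811) = -1.5014
Iteration 3: beta = 0.5, y = -1.5014 + 0.5*(-1.5014 + 2.6397) = -0.9323
  grad(y) = 1.4062, v = y - alpha*grad = -1.0393
  prox(v) = soft_thresh(-1.0393, 0.1811) = -0.8582
f(x_3) = 3*(-0.8582)^2 + 7*(-0.8582) + 2.38*|-0.8582| = -1.7554


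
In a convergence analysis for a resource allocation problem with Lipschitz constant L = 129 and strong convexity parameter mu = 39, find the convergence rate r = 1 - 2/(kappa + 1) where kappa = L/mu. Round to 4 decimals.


Step 1: Compute the condition number.
kappa = L/mu = 129/39 = 3.3077
Step 2: Compute the convergence rate.
r = 1 - 2/(kappa + 1) = 1 - 2*mu/(L + mu) = (L - mu)/(L + mu) = 90/168 = 0.5357
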